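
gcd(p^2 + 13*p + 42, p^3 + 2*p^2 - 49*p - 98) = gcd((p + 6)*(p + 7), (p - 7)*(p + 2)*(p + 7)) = p + 7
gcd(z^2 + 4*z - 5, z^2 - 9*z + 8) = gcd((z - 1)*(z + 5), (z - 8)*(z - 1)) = z - 1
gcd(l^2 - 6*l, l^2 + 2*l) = l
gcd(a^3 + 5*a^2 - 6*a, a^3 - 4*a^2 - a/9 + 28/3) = 1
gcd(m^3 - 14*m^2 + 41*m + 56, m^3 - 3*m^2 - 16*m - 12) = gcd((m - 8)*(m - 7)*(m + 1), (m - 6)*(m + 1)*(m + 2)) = m + 1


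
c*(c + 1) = c^2 + c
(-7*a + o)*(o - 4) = -7*a*o + 28*a + o^2 - 4*o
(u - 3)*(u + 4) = u^2 + u - 12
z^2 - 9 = (z - 3)*(z + 3)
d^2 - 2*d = d*(d - 2)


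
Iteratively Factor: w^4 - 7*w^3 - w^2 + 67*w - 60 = (w - 1)*(w^3 - 6*w^2 - 7*w + 60) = (w - 4)*(w - 1)*(w^2 - 2*w - 15) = (w - 4)*(w - 1)*(w + 3)*(w - 5)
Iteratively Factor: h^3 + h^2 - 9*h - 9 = (h - 3)*(h^2 + 4*h + 3) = (h - 3)*(h + 1)*(h + 3)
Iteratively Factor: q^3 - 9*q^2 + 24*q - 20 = (q - 2)*(q^2 - 7*q + 10) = (q - 2)^2*(q - 5)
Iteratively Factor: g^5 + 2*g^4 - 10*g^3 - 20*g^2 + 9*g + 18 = (g + 2)*(g^4 - 10*g^2 + 9) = (g - 1)*(g + 2)*(g^3 + g^2 - 9*g - 9) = (g - 1)*(g + 1)*(g + 2)*(g^2 - 9) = (g - 1)*(g + 1)*(g + 2)*(g + 3)*(g - 3)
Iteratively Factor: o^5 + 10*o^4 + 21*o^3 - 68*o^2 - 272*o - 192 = (o + 4)*(o^4 + 6*o^3 - 3*o^2 - 56*o - 48) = (o + 1)*(o + 4)*(o^3 + 5*o^2 - 8*o - 48) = (o - 3)*(o + 1)*(o + 4)*(o^2 + 8*o + 16) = (o - 3)*(o + 1)*(o + 4)^2*(o + 4)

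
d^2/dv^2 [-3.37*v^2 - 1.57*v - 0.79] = -6.74000000000000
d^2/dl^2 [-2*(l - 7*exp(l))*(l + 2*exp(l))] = 10*l*exp(l) + 112*exp(2*l) + 20*exp(l) - 4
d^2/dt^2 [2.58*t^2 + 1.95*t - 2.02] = 5.16000000000000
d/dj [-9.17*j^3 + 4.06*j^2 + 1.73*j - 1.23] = -27.51*j^2 + 8.12*j + 1.73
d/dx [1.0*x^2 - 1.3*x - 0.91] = 2.0*x - 1.3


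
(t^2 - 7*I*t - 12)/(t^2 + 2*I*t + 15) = (t - 4*I)/(t + 5*I)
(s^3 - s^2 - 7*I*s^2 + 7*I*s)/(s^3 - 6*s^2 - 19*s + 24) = s*(s - 7*I)/(s^2 - 5*s - 24)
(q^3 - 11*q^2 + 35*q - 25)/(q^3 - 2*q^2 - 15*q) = (q^2 - 6*q + 5)/(q*(q + 3))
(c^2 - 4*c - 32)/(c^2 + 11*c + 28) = (c - 8)/(c + 7)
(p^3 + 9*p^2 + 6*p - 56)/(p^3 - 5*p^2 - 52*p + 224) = (p^2 + 2*p - 8)/(p^2 - 12*p + 32)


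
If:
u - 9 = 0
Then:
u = 9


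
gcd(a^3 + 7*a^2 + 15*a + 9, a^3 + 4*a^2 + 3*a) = a^2 + 4*a + 3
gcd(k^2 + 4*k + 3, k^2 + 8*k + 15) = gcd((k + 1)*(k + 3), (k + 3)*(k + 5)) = k + 3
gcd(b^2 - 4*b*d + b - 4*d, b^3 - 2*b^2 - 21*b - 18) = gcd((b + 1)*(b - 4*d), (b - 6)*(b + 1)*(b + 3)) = b + 1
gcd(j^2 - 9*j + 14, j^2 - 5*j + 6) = j - 2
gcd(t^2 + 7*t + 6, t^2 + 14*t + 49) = 1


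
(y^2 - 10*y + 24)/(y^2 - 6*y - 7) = (-y^2 + 10*y - 24)/(-y^2 + 6*y + 7)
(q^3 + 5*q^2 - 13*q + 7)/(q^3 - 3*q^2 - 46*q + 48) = (q^2 + 6*q - 7)/(q^2 - 2*q - 48)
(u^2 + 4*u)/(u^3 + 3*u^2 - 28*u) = (u + 4)/(u^2 + 3*u - 28)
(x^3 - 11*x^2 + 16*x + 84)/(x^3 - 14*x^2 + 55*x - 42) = (x + 2)/(x - 1)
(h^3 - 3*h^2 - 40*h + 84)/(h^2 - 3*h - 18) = (-h^3 + 3*h^2 + 40*h - 84)/(-h^2 + 3*h + 18)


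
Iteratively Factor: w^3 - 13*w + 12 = (w + 4)*(w^2 - 4*w + 3) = (w - 3)*(w + 4)*(w - 1)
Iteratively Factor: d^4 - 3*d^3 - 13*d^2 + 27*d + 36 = (d - 3)*(d^3 - 13*d - 12) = (d - 3)*(d + 1)*(d^2 - d - 12) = (d - 3)*(d + 1)*(d + 3)*(d - 4)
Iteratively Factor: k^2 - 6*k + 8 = (k - 4)*(k - 2)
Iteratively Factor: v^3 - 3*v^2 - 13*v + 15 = (v + 3)*(v^2 - 6*v + 5) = (v - 1)*(v + 3)*(v - 5)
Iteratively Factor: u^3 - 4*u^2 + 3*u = (u - 3)*(u^2 - u) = (u - 3)*(u - 1)*(u)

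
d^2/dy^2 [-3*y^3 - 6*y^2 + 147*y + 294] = -18*y - 12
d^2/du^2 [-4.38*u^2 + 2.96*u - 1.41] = -8.76000000000000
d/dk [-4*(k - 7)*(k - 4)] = 44 - 8*k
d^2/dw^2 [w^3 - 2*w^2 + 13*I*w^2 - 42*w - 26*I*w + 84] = 6*w - 4 + 26*I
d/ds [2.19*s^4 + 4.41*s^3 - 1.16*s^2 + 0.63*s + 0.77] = 8.76*s^3 + 13.23*s^2 - 2.32*s + 0.63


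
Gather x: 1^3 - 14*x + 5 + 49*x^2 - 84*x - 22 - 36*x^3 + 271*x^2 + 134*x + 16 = -36*x^3 + 320*x^2 + 36*x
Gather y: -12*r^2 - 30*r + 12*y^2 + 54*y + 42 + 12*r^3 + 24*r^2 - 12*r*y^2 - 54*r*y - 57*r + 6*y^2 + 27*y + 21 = 12*r^3 + 12*r^2 - 87*r + y^2*(18 - 12*r) + y*(81 - 54*r) + 63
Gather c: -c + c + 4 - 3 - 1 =0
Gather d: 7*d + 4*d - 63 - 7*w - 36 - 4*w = 11*d - 11*w - 99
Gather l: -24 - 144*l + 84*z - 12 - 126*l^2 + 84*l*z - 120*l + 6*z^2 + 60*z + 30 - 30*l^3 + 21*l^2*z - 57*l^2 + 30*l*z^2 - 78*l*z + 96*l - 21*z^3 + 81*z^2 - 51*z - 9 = -30*l^3 + l^2*(21*z - 183) + l*(30*z^2 + 6*z - 168) - 21*z^3 + 87*z^2 + 93*z - 15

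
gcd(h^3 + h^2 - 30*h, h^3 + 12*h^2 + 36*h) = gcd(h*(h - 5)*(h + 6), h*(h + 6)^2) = h^2 + 6*h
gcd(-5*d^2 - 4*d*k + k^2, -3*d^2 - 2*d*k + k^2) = d + k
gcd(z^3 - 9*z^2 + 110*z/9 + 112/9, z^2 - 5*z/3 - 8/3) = z - 8/3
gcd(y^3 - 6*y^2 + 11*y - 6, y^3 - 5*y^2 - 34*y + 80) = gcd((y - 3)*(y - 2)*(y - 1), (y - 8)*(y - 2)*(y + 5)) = y - 2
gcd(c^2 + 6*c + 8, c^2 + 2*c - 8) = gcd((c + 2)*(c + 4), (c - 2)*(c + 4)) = c + 4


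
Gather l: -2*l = -2*l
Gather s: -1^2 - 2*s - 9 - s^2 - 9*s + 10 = -s^2 - 11*s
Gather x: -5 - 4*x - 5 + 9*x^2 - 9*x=9*x^2 - 13*x - 10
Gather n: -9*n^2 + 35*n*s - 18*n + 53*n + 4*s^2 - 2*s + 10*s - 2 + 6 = -9*n^2 + n*(35*s + 35) + 4*s^2 + 8*s + 4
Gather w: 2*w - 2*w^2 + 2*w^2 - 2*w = 0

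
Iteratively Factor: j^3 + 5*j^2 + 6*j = (j)*(j^2 + 5*j + 6) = j*(j + 3)*(j + 2)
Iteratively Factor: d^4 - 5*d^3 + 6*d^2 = (d)*(d^3 - 5*d^2 + 6*d) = d*(d - 3)*(d^2 - 2*d) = d^2*(d - 3)*(d - 2)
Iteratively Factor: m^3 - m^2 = (m)*(m^2 - m) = m*(m - 1)*(m)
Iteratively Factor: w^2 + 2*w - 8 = (w + 4)*(w - 2)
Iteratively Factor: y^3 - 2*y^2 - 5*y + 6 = (y - 3)*(y^2 + y - 2) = (y - 3)*(y - 1)*(y + 2)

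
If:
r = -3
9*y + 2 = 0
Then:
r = -3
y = -2/9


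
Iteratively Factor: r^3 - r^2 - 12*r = (r - 4)*(r^2 + 3*r) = (r - 4)*(r + 3)*(r)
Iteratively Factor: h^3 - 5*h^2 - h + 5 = (h + 1)*(h^2 - 6*h + 5) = (h - 1)*(h + 1)*(h - 5)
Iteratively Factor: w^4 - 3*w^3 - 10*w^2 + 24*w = (w)*(w^3 - 3*w^2 - 10*w + 24) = w*(w - 2)*(w^2 - w - 12) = w*(w - 4)*(w - 2)*(w + 3)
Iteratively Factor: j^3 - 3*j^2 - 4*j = (j)*(j^2 - 3*j - 4) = j*(j + 1)*(j - 4)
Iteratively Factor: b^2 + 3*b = (b + 3)*(b)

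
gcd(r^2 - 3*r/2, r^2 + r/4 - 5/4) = 1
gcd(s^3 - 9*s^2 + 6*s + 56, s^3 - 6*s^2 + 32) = s^2 - 2*s - 8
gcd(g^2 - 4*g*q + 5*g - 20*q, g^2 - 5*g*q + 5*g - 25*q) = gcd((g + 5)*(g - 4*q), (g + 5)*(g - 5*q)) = g + 5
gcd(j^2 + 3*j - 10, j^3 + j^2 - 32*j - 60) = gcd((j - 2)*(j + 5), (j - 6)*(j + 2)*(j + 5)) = j + 5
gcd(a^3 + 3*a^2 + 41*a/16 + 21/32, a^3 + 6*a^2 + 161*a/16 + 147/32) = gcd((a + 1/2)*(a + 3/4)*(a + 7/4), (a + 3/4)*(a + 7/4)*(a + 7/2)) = a^2 + 5*a/2 + 21/16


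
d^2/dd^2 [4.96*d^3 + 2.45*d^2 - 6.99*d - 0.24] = 29.76*d + 4.9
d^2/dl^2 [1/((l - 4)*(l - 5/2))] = 4*(4*(l - 4)^2 + 2*(l - 4)*(2*l - 5) + (2*l - 5)^2)/((l - 4)^3*(2*l - 5)^3)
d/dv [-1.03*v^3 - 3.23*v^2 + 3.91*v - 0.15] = -3.09*v^2 - 6.46*v + 3.91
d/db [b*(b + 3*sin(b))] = 3*b*cos(b) + 2*b + 3*sin(b)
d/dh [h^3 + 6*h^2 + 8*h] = 3*h^2 + 12*h + 8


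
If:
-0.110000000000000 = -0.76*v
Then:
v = 0.14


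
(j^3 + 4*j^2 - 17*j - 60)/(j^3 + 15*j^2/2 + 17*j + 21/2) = 2*(j^2 + j - 20)/(2*j^2 + 9*j + 7)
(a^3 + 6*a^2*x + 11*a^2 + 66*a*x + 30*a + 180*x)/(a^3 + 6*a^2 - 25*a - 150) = (a + 6*x)/(a - 5)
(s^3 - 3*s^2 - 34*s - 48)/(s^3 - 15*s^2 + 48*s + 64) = (s^2 + 5*s + 6)/(s^2 - 7*s - 8)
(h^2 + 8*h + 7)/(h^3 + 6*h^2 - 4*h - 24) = (h^2 + 8*h + 7)/(h^3 + 6*h^2 - 4*h - 24)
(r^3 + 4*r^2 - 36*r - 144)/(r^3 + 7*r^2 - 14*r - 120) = (r^2 - 2*r - 24)/(r^2 + r - 20)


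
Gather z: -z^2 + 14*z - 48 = -z^2 + 14*z - 48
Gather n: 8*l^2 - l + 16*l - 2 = 8*l^2 + 15*l - 2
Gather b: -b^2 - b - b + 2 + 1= -b^2 - 2*b + 3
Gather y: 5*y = 5*y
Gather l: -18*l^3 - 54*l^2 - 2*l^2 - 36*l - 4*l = -18*l^3 - 56*l^2 - 40*l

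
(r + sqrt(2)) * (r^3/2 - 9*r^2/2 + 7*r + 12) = r^4/2 - 9*r^3/2 + sqrt(2)*r^3/2 - 9*sqrt(2)*r^2/2 + 7*r^2 + 7*sqrt(2)*r + 12*r + 12*sqrt(2)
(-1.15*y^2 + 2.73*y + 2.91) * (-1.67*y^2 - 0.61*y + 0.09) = 1.9205*y^4 - 3.8576*y^3 - 6.6285*y^2 - 1.5294*y + 0.2619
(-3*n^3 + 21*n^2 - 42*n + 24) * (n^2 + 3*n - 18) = -3*n^5 + 12*n^4 + 75*n^3 - 480*n^2 + 828*n - 432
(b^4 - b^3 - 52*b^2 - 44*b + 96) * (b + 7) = b^5 + 6*b^4 - 59*b^3 - 408*b^2 - 212*b + 672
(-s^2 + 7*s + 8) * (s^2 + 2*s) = -s^4 + 5*s^3 + 22*s^2 + 16*s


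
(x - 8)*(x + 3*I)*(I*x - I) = I*x^3 - 3*x^2 - 9*I*x^2 + 27*x + 8*I*x - 24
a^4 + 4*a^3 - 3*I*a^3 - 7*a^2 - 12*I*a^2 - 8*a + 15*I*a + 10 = (a + 5)*(a - 2*I)*(-I*a + I)*(I*a + 1)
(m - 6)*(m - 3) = m^2 - 9*m + 18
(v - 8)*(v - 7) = v^2 - 15*v + 56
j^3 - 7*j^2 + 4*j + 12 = (j - 6)*(j - 2)*(j + 1)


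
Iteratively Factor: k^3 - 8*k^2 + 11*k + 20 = (k - 4)*(k^2 - 4*k - 5) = (k - 4)*(k + 1)*(k - 5)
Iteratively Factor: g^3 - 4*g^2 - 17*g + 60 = (g - 3)*(g^2 - g - 20) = (g - 3)*(g + 4)*(g - 5)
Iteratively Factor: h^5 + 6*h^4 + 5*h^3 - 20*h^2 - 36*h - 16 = (h + 1)*(h^4 + 5*h^3 - 20*h - 16) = (h - 2)*(h + 1)*(h^3 + 7*h^2 + 14*h + 8) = (h - 2)*(h + 1)*(h + 4)*(h^2 + 3*h + 2) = (h - 2)*(h + 1)*(h + 2)*(h + 4)*(h + 1)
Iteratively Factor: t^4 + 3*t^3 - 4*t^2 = (t + 4)*(t^3 - t^2) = t*(t + 4)*(t^2 - t) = t^2*(t + 4)*(t - 1)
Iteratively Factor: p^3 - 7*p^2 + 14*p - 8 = (p - 4)*(p^2 - 3*p + 2) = (p - 4)*(p - 2)*(p - 1)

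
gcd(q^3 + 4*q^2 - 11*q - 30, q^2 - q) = 1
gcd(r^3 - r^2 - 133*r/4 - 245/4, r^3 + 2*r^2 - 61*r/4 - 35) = r^2 + 6*r + 35/4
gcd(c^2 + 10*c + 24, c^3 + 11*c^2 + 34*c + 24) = c^2 + 10*c + 24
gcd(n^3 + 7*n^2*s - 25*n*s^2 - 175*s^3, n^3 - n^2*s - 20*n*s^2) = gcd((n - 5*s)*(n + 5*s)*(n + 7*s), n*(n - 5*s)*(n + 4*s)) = -n + 5*s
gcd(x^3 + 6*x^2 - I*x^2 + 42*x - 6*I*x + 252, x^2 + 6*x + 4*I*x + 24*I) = x + 6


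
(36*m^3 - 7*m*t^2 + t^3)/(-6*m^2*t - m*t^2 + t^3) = (-6*m + t)/t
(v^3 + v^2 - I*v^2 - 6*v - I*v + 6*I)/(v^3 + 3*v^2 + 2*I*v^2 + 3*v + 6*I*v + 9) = (v - 2)/(v + 3*I)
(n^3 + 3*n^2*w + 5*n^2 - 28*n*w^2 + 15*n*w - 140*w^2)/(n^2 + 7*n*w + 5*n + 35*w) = n - 4*w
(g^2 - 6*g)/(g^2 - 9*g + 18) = g/(g - 3)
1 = 1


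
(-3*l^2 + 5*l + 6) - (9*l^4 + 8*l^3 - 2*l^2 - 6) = -9*l^4 - 8*l^3 - l^2 + 5*l + 12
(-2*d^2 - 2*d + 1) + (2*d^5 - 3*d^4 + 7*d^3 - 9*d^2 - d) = 2*d^5 - 3*d^4 + 7*d^3 - 11*d^2 - 3*d + 1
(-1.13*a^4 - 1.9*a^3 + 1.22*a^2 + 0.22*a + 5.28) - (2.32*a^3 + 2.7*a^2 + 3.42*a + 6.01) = -1.13*a^4 - 4.22*a^3 - 1.48*a^2 - 3.2*a - 0.73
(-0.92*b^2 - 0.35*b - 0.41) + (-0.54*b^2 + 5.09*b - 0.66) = -1.46*b^2 + 4.74*b - 1.07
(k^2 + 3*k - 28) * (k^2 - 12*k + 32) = k^4 - 9*k^3 - 32*k^2 + 432*k - 896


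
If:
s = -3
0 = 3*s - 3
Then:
No Solution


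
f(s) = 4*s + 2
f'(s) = 4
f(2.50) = 12.00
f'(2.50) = 4.00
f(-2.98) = -9.92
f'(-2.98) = 4.00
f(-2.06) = -6.24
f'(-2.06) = 4.00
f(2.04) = 10.16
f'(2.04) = 4.00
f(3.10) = 14.40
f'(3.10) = 4.00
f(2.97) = 13.88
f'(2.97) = 4.00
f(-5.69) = -20.76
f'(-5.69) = 4.00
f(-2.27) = -7.08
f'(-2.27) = 4.00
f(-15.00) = -58.00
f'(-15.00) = 4.00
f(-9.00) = -34.00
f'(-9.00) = 4.00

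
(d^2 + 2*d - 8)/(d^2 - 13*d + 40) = (d^2 + 2*d - 8)/(d^2 - 13*d + 40)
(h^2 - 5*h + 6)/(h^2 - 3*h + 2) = (h - 3)/(h - 1)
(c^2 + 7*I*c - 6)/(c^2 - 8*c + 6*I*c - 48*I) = (c + I)/(c - 8)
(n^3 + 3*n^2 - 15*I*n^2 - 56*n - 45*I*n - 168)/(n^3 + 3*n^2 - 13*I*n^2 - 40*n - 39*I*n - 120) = (n - 7*I)/(n - 5*I)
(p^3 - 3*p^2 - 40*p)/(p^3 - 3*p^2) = (p^2 - 3*p - 40)/(p*(p - 3))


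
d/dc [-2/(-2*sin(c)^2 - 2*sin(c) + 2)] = -(2*sin(c) + 1)*cos(c)/(sin(c) - cos(c)^2)^2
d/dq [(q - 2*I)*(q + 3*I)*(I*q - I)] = 3*I*q^2 - 2*q*(1 + I) + 1 + 6*I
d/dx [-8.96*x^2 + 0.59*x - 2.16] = 0.59 - 17.92*x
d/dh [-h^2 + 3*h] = 3 - 2*h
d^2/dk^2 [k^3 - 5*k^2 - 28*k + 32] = 6*k - 10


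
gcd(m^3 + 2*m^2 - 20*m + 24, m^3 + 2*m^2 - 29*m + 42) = m - 2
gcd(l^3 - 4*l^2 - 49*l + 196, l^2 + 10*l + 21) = l + 7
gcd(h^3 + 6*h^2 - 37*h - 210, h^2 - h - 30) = h^2 - h - 30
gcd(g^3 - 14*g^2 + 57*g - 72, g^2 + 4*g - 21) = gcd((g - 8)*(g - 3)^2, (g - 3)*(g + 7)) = g - 3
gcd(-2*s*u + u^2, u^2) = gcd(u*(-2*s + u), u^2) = u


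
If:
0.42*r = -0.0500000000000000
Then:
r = -0.12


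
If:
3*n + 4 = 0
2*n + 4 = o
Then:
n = -4/3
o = 4/3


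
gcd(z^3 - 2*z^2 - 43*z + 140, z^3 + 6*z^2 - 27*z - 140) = z^2 + 2*z - 35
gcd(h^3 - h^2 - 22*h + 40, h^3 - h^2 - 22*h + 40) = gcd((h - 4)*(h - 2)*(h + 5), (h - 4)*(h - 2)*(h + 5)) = h^3 - h^2 - 22*h + 40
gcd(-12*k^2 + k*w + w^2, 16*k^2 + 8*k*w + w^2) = 4*k + w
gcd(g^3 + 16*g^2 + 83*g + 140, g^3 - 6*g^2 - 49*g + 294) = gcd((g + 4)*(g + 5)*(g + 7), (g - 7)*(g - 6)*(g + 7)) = g + 7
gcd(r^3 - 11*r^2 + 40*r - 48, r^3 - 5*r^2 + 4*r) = r - 4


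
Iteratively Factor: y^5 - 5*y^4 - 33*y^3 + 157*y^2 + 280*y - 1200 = (y + 4)*(y^4 - 9*y^3 + 3*y^2 + 145*y - 300) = (y + 4)^2*(y^3 - 13*y^2 + 55*y - 75) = (y - 5)*(y + 4)^2*(y^2 - 8*y + 15) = (y - 5)*(y - 3)*(y + 4)^2*(y - 5)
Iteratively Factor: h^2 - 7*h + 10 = (h - 2)*(h - 5)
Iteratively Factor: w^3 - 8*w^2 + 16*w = (w)*(w^2 - 8*w + 16) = w*(w - 4)*(w - 4)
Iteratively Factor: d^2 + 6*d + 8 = (d + 4)*(d + 2)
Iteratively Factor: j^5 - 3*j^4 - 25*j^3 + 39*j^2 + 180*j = (j + 3)*(j^4 - 6*j^3 - 7*j^2 + 60*j) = (j - 4)*(j + 3)*(j^3 - 2*j^2 - 15*j) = (j - 4)*(j + 3)^2*(j^2 - 5*j) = (j - 5)*(j - 4)*(j + 3)^2*(j)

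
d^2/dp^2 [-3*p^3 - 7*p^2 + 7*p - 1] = -18*p - 14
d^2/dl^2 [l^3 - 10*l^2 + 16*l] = 6*l - 20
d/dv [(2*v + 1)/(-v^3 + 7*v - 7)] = (-2*v^3 + 14*v + (2*v + 1)*(3*v^2 - 7) - 14)/(v^3 - 7*v + 7)^2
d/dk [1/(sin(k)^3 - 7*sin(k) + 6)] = (7 - 3*sin(k)^2)*cos(k)/(sin(k)^3 - 7*sin(k) + 6)^2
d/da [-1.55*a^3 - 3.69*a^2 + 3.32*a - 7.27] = -4.65*a^2 - 7.38*a + 3.32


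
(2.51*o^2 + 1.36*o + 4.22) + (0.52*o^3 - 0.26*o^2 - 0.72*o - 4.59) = 0.52*o^3 + 2.25*o^2 + 0.64*o - 0.37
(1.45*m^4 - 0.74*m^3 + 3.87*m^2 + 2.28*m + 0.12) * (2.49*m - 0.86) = 3.6105*m^5 - 3.0896*m^4 + 10.2727*m^3 + 2.349*m^2 - 1.662*m - 0.1032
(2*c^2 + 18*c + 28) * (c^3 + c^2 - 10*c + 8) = 2*c^5 + 20*c^4 + 26*c^3 - 136*c^2 - 136*c + 224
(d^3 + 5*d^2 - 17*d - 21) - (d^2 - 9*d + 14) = d^3 + 4*d^2 - 8*d - 35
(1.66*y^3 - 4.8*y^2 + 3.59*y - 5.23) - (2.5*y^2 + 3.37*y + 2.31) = 1.66*y^3 - 7.3*y^2 + 0.22*y - 7.54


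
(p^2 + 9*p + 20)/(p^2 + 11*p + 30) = (p + 4)/(p + 6)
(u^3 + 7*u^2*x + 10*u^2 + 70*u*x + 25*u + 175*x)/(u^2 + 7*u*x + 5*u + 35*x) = u + 5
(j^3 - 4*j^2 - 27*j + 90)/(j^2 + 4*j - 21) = (j^2 - j - 30)/(j + 7)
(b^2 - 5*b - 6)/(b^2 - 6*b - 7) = (b - 6)/(b - 7)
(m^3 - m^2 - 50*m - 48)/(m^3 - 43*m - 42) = (m - 8)/(m - 7)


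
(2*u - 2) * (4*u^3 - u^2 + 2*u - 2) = 8*u^4 - 10*u^3 + 6*u^2 - 8*u + 4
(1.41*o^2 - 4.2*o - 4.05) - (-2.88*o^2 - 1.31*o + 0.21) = 4.29*o^2 - 2.89*o - 4.26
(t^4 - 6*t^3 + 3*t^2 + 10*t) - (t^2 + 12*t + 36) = t^4 - 6*t^3 + 2*t^2 - 2*t - 36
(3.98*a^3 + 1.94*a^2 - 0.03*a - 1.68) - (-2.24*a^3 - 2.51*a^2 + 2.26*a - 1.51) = 6.22*a^3 + 4.45*a^2 - 2.29*a - 0.17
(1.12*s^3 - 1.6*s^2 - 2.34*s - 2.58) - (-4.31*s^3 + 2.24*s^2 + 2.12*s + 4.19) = 5.43*s^3 - 3.84*s^2 - 4.46*s - 6.77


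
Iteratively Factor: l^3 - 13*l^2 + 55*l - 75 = (l - 3)*(l^2 - 10*l + 25) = (l - 5)*(l - 3)*(l - 5)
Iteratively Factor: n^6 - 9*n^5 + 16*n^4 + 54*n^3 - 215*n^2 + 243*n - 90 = (n + 3)*(n^5 - 12*n^4 + 52*n^3 - 102*n^2 + 91*n - 30) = (n - 5)*(n + 3)*(n^4 - 7*n^3 + 17*n^2 - 17*n + 6) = (n - 5)*(n - 3)*(n + 3)*(n^3 - 4*n^2 + 5*n - 2) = (n - 5)*(n - 3)*(n - 1)*(n + 3)*(n^2 - 3*n + 2) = (n - 5)*(n - 3)*(n - 2)*(n - 1)*(n + 3)*(n - 1)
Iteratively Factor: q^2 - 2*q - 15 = (q - 5)*(q + 3)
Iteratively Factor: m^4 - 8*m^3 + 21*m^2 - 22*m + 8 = (m - 4)*(m^3 - 4*m^2 + 5*m - 2) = (m - 4)*(m - 1)*(m^2 - 3*m + 2) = (m - 4)*(m - 1)^2*(m - 2)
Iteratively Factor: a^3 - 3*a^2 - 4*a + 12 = (a - 2)*(a^2 - a - 6) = (a - 3)*(a - 2)*(a + 2)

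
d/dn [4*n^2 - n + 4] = 8*n - 1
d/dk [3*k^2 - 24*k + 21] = 6*k - 24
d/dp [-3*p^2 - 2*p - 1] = -6*p - 2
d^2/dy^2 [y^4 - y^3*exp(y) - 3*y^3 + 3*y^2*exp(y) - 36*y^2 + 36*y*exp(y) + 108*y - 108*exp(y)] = -y^3*exp(y) - 3*y^2*exp(y) + 12*y^2 + 42*y*exp(y) - 18*y - 30*exp(y) - 72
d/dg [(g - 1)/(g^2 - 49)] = (g^2 - 2*g*(g - 1) - 49)/(g^2 - 49)^2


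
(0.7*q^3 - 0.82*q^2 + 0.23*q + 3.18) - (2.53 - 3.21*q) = 0.7*q^3 - 0.82*q^2 + 3.44*q + 0.65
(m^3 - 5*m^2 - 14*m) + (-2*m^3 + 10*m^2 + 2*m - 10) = -m^3 + 5*m^2 - 12*m - 10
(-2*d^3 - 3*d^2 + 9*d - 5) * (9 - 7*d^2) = 14*d^5 + 21*d^4 - 81*d^3 + 8*d^2 + 81*d - 45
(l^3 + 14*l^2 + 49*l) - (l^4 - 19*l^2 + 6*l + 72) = -l^4 + l^3 + 33*l^2 + 43*l - 72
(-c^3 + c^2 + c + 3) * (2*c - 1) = -2*c^4 + 3*c^3 + c^2 + 5*c - 3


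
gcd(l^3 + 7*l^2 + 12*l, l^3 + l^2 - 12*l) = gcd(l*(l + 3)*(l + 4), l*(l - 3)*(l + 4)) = l^2 + 4*l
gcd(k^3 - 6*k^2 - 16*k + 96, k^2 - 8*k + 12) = k - 6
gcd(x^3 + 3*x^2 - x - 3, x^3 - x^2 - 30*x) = 1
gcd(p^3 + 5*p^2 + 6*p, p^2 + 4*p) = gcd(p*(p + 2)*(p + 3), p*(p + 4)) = p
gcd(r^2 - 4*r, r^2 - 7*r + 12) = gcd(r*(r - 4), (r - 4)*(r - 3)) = r - 4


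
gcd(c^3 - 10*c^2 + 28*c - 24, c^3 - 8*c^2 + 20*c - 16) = c^2 - 4*c + 4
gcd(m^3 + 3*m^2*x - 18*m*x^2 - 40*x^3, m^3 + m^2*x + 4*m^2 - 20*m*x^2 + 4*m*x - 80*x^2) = -m^2 - m*x + 20*x^2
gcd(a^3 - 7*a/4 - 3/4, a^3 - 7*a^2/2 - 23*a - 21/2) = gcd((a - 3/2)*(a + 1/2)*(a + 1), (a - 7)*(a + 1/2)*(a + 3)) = a + 1/2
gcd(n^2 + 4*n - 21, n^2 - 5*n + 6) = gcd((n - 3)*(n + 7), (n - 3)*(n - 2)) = n - 3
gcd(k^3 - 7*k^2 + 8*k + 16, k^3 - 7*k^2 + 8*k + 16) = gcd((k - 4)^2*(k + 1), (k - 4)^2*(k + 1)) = k^3 - 7*k^2 + 8*k + 16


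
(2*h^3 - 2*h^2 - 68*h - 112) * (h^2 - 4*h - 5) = 2*h^5 - 10*h^4 - 70*h^3 + 170*h^2 + 788*h + 560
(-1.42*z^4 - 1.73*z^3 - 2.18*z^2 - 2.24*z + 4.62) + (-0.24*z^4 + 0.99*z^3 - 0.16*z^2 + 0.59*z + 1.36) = -1.66*z^4 - 0.74*z^3 - 2.34*z^2 - 1.65*z + 5.98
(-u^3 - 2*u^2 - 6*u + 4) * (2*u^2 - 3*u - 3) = -2*u^5 - u^4 - 3*u^3 + 32*u^2 + 6*u - 12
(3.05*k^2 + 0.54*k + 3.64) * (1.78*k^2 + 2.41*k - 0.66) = 5.429*k^4 + 8.3117*k^3 + 5.7676*k^2 + 8.416*k - 2.4024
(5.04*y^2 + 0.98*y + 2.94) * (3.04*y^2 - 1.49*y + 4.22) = 15.3216*y^4 - 4.5304*y^3 + 28.7462*y^2 - 0.245000000000001*y + 12.4068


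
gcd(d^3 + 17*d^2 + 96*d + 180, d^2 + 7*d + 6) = d + 6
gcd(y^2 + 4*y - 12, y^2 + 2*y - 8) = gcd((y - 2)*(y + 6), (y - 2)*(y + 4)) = y - 2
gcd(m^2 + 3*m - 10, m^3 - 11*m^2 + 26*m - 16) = m - 2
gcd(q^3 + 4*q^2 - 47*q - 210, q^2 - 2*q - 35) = q^2 - 2*q - 35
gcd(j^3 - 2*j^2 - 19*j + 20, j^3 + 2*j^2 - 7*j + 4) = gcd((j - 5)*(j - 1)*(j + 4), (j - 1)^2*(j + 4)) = j^2 + 3*j - 4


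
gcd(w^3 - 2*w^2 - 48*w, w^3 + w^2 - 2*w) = w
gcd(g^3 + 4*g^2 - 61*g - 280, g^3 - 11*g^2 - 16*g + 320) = g^2 - 3*g - 40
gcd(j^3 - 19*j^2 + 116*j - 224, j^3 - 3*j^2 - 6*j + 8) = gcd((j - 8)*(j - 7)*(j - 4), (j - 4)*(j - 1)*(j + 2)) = j - 4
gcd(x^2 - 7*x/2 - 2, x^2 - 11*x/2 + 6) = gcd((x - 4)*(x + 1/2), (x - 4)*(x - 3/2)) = x - 4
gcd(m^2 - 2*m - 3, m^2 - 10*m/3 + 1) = m - 3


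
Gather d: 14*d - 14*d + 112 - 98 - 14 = 0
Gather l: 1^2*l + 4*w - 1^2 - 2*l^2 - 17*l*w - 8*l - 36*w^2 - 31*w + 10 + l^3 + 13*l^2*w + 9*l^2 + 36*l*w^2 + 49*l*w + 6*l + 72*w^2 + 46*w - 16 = l^3 + l^2*(13*w + 7) + l*(36*w^2 + 32*w - 1) + 36*w^2 + 19*w - 7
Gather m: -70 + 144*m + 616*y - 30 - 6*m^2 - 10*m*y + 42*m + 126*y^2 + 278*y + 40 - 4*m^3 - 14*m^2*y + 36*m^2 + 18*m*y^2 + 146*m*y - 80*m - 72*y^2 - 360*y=-4*m^3 + m^2*(30 - 14*y) + m*(18*y^2 + 136*y + 106) + 54*y^2 + 534*y - 60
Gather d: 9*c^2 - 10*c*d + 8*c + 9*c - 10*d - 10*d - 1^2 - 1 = 9*c^2 + 17*c + d*(-10*c - 20) - 2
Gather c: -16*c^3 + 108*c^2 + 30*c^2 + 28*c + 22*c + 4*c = -16*c^3 + 138*c^2 + 54*c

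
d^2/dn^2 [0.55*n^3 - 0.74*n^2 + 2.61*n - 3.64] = 3.3*n - 1.48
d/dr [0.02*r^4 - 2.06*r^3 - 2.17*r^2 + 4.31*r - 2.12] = 0.08*r^3 - 6.18*r^2 - 4.34*r + 4.31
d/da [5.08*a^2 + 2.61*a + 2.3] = 10.16*a + 2.61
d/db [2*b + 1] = 2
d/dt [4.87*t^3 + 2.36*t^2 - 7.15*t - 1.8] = 14.61*t^2 + 4.72*t - 7.15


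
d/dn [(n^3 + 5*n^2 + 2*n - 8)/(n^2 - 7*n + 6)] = (n^2 - 12*n - 44)/(n^2 - 12*n + 36)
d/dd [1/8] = 0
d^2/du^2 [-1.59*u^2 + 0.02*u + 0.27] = -3.18000000000000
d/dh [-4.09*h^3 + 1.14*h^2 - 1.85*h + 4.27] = -12.27*h^2 + 2.28*h - 1.85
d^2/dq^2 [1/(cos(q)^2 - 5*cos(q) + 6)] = (-4*sin(q)^4 + 3*sin(q)^2 - 195*cos(q)/4 + 15*cos(3*q)/4 + 39)/((cos(q) - 3)^3*(cos(q) - 2)^3)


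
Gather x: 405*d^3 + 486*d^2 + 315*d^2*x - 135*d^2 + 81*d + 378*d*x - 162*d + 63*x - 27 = 405*d^3 + 351*d^2 - 81*d + x*(315*d^2 + 378*d + 63) - 27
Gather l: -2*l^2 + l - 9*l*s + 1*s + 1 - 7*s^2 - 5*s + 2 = -2*l^2 + l*(1 - 9*s) - 7*s^2 - 4*s + 3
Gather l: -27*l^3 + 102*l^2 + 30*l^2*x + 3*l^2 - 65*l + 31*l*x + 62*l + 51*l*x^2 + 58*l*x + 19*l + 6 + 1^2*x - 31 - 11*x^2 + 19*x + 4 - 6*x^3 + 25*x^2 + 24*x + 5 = -27*l^3 + l^2*(30*x + 105) + l*(51*x^2 + 89*x + 16) - 6*x^3 + 14*x^2 + 44*x - 16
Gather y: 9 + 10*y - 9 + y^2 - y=y^2 + 9*y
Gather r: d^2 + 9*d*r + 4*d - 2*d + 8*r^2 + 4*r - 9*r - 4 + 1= d^2 + 2*d + 8*r^2 + r*(9*d - 5) - 3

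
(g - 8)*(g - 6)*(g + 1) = g^3 - 13*g^2 + 34*g + 48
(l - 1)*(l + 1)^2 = l^3 + l^2 - l - 1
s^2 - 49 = (s - 7)*(s + 7)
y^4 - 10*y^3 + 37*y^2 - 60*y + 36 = (y - 3)^2*(y - 2)^2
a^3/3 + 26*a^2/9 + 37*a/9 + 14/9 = (a/3 + 1/3)*(a + 2/3)*(a + 7)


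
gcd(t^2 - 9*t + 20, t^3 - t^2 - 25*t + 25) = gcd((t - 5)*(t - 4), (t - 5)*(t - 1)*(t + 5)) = t - 5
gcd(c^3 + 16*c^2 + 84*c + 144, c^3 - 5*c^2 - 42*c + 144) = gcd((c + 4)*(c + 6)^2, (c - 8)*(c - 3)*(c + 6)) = c + 6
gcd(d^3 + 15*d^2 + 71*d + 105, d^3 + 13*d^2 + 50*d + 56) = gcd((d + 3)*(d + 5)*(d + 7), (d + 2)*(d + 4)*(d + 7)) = d + 7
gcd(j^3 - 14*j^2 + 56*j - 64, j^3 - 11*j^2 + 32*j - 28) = j - 2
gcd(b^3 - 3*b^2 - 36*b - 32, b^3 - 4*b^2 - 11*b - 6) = b + 1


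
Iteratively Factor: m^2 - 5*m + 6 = (m - 2)*(m - 3)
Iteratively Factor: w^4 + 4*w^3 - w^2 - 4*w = (w + 4)*(w^3 - w) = (w + 1)*(w + 4)*(w^2 - w) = w*(w + 1)*(w + 4)*(w - 1)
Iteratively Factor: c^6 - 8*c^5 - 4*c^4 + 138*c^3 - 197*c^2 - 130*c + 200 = (c - 5)*(c^5 - 3*c^4 - 19*c^3 + 43*c^2 + 18*c - 40) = (c - 5)*(c - 2)*(c^4 - c^3 - 21*c^2 + c + 20) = (c - 5)*(c - 2)*(c - 1)*(c^3 - 21*c - 20) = (c - 5)^2*(c - 2)*(c - 1)*(c^2 + 5*c + 4) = (c - 5)^2*(c - 2)*(c - 1)*(c + 4)*(c + 1)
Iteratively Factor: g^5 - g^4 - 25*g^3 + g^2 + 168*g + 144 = (g + 1)*(g^4 - 2*g^3 - 23*g^2 + 24*g + 144) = (g - 4)*(g + 1)*(g^3 + 2*g^2 - 15*g - 36) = (g - 4)*(g + 1)*(g + 3)*(g^2 - g - 12) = (g - 4)^2*(g + 1)*(g + 3)*(g + 3)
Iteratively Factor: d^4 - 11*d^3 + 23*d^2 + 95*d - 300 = (d - 5)*(d^3 - 6*d^2 - 7*d + 60) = (d - 5)^2*(d^2 - d - 12) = (d - 5)^2*(d - 4)*(d + 3)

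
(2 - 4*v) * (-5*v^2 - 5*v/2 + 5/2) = 20*v^3 - 15*v + 5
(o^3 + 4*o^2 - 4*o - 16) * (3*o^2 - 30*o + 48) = 3*o^5 - 18*o^4 - 84*o^3 + 264*o^2 + 288*o - 768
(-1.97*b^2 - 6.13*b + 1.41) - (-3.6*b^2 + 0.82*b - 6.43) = 1.63*b^2 - 6.95*b + 7.84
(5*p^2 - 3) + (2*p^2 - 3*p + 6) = 7*p^2 - 3*p + 3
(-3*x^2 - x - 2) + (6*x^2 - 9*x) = 3*x^2 - 10*x - 2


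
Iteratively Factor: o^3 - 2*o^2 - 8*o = (o)*(o^2 - 2*o - 8) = o*(o + 2)*(o - 4)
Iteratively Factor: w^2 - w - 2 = (w - 2)*(w + 1)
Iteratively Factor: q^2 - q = (q - 1)*(q)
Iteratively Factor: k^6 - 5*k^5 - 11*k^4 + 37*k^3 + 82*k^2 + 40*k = (k - 4)*(k^5 - k^4 - 15*k^3 - 23*k^2 - 10*k) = (k - 5)*(k - 4)*(k^4 + 4*k^3 + 5*k^2 + 2*k) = (k - 5)*(k - 4)*(k + 2)*(k^3 + 2*k^2 + k) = (k - 5)*(k - 4)*(k + 1)*(k + 2)*(k^2 + k) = k*(k - 5)*(k - 4)*(k + 1)*(k + 2)*(k + 1)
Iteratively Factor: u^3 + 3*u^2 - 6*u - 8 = (u - 2)*(u^2 + 5*u + 4) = (u - 2)*(u + 4)*(u + 1)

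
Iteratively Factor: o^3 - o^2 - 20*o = (o)*(o^2 - o - 20) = o*(o - 5)*(o + 4)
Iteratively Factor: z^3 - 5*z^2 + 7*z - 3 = (z - 3)*(z^2 - 2*z + 1) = (z - 3)*(z - 1)*(z - 1)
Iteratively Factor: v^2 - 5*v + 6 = (v - 3)*(v - 2)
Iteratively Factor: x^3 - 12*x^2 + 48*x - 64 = (x - 4)*(x^2 - 8*x + 16) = (x - 4)^2*(x - 4)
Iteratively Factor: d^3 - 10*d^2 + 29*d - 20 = (d - 1)*(d^2 - 9*d + 20) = (d - 4)*(d - 1)*(d - 5)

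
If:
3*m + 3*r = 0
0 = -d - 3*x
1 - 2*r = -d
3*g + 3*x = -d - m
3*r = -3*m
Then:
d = -3*x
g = 1/6 - x/2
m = 3*x/2 - 1/2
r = 1/2 - 3*x/2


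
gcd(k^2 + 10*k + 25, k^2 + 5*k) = k + 5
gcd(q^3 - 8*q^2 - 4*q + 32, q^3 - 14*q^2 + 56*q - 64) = q^2 - 10*q + 16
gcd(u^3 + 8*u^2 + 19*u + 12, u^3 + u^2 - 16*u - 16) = u^2 + 5*u + 4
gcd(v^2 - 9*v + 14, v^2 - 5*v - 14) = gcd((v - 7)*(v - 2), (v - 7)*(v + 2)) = v - 7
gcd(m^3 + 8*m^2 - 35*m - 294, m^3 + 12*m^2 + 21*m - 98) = m^2 + 14*m + 49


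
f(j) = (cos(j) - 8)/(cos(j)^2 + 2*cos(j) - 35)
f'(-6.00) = 0.00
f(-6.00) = 0.22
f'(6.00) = 0.00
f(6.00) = 0.22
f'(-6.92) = -0.00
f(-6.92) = 0.22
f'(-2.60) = -0.01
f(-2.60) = 0.25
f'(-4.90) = 0.01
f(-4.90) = 0.23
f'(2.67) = 0.01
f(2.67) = 0.25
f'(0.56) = 0.00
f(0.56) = 0.22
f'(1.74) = 0.02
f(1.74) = 0.23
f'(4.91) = -0.01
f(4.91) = 0.23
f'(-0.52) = -0.00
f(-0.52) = 0.22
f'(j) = (2*sin(j)*cos(j) + 2*sin(j))*(cos(j) - 8)/(cos(j)^2 + 2*cos(j) - 35)^2 - sin(j)/(cos(j)^2 + 2*cos(j) - 35) = (cos(j)^2 - 16*cos(j) + 19)*sin(j)/(cos(j)^2 + 2*cos(j) - 35)^2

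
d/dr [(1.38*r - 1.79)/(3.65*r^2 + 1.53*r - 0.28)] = (-5.037*r^2 + 13.067*r + 2.3523)/(13.3225*r^4 + 11.169*r^3 + 0.2969*r^2 - 0.8568*r + 0.0784)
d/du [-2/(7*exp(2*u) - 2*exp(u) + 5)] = (28*exp(u) - 4)*exp(u)/(7*exp(2*u) - 2*exp(u) + 5)^2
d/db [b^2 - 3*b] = 2*b - 3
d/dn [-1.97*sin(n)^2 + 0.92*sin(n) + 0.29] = (0.92 - 3.94*sin(n))*cos(n)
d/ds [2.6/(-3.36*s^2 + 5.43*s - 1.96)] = (17.472*s - 14.118)/(3.36*s^2 - 5.43*s + 1.96)^2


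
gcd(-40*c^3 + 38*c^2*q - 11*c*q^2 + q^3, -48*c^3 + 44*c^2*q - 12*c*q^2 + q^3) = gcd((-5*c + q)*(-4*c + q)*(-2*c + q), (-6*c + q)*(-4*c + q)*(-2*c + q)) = 8*c^2 - 6*c*q + q^2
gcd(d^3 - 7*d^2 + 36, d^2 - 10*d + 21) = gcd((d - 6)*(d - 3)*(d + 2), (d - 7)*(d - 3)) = d - 3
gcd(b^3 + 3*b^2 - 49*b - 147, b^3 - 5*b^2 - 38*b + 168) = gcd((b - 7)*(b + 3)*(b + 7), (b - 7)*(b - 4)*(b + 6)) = b - 7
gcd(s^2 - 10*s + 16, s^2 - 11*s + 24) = s - 8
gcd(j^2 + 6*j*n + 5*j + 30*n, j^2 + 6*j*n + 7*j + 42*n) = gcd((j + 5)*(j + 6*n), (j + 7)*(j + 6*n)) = j + 6*n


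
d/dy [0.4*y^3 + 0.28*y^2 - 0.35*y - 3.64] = 1.2*y^2 + 0.56*y - 0.35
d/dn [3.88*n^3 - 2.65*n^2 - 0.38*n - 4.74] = 11.64*n^2 - 5.3*n - 0.38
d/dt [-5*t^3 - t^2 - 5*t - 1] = -15*t^2 - 2*t - 5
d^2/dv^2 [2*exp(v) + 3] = 2*exp(v)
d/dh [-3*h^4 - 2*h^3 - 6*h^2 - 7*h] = -12*h^3 - 6*h^2 - 12*h - 7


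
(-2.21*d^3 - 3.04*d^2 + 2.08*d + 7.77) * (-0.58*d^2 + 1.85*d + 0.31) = 1.2818*d^5 - 2.3253*d^4 - 7.5155*d^3 - 1.601*d^2 + 15.0193*d + 2.4087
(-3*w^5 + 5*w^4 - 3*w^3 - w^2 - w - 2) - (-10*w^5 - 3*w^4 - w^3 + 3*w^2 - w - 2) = 7*w^5 + 8*w^4 - 2*w^3 - 4*w^2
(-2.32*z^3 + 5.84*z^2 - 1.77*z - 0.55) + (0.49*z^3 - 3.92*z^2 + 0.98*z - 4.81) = -1.83*z^3 + 1.92*z^2 - 0.79*z - 5.36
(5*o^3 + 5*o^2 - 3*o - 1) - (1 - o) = 5*o^3 + 5*o^2 - 2*o - 2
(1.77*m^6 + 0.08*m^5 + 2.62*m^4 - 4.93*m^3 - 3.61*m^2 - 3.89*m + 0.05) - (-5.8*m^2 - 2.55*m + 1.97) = 1.77*m^6 + 0.08*m^5 + 2.62*m^4 - 4.93*m^3 + 2.19*m^2 - 1.34*m - 1.92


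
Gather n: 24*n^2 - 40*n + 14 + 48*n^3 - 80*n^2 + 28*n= 48*n^3 - 56*n^2 - 12*n + 14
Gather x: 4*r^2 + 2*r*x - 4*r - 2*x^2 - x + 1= 4*r^2 - 4*r - 2*x^2 + x*(2*r - 1) + 1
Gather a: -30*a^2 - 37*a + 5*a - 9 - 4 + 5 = -30*a^2 - 32*a - 8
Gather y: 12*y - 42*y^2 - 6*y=-42*y^2 + 6*y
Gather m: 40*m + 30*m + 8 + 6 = 70*m + 14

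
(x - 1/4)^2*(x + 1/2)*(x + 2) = x^4 + 2*x^3 - 3*x^2/16 - 11*x/32 + 1/16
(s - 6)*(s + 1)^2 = s^3 - 4*s^2 - 11*s - 6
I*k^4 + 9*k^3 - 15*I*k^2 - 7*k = k*(k - 7*I)*(k - I)*(I*k + 1)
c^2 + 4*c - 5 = (c - 1)*(c + 5)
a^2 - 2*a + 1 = (a - 1)^2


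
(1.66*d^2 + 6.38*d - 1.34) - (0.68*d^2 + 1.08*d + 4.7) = 0.98*d^2 + 5.3*d - 6.04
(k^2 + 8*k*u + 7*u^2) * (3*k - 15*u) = 3*k^3 + 9*k^2*u - 99*k*u^2 - 105*u^3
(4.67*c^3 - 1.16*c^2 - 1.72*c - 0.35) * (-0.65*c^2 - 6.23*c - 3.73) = -3.0355*c^5 - 28.3401*c^4 - 9.0743*c^3 + 15.2699*c^2 + 8.5961*c + 1.3055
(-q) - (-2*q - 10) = q + 10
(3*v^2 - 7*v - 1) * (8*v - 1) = 24*v^3 - 59*v^2 - v + 1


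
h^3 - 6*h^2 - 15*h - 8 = (h - 8)*(h + 1)^2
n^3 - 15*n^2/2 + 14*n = n*(n - 4)*(n - 7/2)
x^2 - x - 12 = (x - 4)*(x + 3)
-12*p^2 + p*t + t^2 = (-3*p + t)*(4*p + t)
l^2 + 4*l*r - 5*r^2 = (l - r)*(l + 5*r)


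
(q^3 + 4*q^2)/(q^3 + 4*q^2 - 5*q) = q*(q + 4)/(q^2 + 4*q - 5)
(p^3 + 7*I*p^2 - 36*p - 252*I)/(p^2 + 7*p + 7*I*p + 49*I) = (p^2 - 36)/(p + 7)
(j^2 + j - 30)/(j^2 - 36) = (j - 5)/(j - 6)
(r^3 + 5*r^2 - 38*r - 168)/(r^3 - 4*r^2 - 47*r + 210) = (r + 4)/(r - 5)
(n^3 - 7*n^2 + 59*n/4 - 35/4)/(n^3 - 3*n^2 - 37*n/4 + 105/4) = (n - 1)/(n + 3)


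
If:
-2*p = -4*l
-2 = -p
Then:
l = 1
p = 2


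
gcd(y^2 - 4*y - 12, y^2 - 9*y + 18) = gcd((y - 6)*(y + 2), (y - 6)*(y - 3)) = y - 6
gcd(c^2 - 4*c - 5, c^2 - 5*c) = c - 5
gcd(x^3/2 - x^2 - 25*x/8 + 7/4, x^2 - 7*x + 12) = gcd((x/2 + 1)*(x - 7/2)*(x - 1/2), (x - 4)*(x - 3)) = 1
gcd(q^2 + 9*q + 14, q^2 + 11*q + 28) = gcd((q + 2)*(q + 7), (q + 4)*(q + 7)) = q + 7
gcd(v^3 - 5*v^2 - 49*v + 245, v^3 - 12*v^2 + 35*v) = v^2 - 12*v + 35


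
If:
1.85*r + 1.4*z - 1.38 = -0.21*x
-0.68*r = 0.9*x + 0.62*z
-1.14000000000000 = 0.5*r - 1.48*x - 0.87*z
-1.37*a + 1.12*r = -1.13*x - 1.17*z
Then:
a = 0.49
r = -0.92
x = -0.92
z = 2.34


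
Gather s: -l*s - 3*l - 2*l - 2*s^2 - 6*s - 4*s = -5*l - 2*s^2 + s*(-l - 10)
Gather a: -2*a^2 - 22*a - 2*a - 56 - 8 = -2*a^2 - 24*a - 64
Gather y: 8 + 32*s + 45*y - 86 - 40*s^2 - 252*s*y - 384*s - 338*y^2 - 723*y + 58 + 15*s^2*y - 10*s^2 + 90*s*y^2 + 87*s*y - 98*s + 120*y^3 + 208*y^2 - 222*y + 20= -50*s^2 - 450*s + 120*y^3 + y^2*(90*s - 130) + y*(15*s^2 - 165*s - 900)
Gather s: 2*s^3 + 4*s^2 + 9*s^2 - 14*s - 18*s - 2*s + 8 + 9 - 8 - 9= 2*s^3 + 13*s^2 - 34*s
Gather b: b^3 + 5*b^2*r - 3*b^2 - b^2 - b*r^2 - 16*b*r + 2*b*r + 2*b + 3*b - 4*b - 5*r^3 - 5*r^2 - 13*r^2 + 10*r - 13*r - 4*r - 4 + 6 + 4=b^3 + b^2*(5*r - 4) + b*(-r^2 - 14*r + 1) - 5*r^3 - 18*r^2 - 7*r + 6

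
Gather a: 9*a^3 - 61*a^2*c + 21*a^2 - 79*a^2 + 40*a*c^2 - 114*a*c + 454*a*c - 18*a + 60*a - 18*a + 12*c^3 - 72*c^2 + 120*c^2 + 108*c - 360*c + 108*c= 9*a^3 + a^2*(-61*c - 58) + a*(40*c^2 + 340*c + 24) + 12*c^3 + 48*c^2 - 144*c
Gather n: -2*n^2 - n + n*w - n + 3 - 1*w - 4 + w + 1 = -2*n^2 + n*(w - 2)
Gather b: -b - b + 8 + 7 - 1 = 14 - 2*b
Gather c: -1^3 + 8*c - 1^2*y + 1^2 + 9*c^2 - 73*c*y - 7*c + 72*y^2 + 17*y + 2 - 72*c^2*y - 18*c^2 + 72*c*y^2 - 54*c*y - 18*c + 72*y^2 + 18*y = c^2*(-72*y - 9) + c*(72*y^2 - 127*y - 17) + 144*y^2 + 34*y + 2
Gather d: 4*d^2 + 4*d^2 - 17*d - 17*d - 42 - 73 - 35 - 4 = 8*d^2 - 34*d - 154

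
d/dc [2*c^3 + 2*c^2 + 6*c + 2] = 6*c^2 + 4*c + 6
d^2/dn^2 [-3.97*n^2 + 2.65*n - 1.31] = -7.94000000000000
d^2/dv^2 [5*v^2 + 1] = 10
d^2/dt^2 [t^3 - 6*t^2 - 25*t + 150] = 6*t - 12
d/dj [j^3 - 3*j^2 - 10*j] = 3*j^2 - 6*j - 10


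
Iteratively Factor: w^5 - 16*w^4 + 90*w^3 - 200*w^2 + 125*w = (w - 1)*(w^4 - 15*w^3 + 75*w^2 - 125*w) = (w - 5)*(w - 1)*(w^3 - 10*w^2 + 25*w) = (w - 5)^2*(w - 1)*(w^2 - 5*w) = w*(w - 5)^2*(w - 1)*(w - 5)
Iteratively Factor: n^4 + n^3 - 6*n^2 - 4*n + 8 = (n + 2)*(n^3 - n^2 - 4*n + 4) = (n - 2)*(n + 2)*(n^2 + n - 2) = (n - 2)*(n + 2)^2*(n - 1)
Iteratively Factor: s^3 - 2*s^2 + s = (s)*(s^2 - 2*s + 1) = s*(s - 1)*(s - 1)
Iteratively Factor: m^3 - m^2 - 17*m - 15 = (m + 3)*(m^2 - 4*m - 5) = (m - 5)*(m + 3)*(m + 1)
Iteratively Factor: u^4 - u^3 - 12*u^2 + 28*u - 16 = (u - 2)*(u^3 + u^2 - 10*u + 8) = (u - 2)^2*(u^2 + 3*u - 4) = (u - 2)^2*(u + 4)*(u - 1)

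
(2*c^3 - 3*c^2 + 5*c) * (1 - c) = -2*c^4 + 5*c^3 - 8*c^2 + 5*c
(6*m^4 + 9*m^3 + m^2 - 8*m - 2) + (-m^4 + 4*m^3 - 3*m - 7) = 5*m^4 + 13*m^3 + m^2 - 11*m - 9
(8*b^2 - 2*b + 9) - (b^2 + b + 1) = 7*b^2 - 3*b + 8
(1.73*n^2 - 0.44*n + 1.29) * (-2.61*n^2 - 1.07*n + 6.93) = -4.5153*n^4 - 0.7027*n^3 + 9.0928*n^2 - 4.4295*n + 8.9397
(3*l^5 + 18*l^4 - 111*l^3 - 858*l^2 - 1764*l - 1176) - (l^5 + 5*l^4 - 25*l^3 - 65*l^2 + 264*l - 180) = 2*l^5 + 13*l^4 - 86*l^3 - 793*l^2 - 2028*l - 996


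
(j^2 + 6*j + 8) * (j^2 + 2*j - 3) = j^4 + 8*j^3 + 17*j^2 - 2*j - 24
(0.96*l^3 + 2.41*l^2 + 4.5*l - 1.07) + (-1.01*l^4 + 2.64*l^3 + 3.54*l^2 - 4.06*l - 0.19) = -1.01*l^4 + 3.6*l^3 + 5.95*l^2 + 0.44*l - 1.26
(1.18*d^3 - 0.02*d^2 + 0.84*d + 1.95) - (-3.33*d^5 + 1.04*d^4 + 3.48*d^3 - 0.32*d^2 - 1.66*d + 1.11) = 3.33*d^5 - 1.04*d^4 - 2.3*d^3 + 0.3*d^2 + 2.5*d + 0.84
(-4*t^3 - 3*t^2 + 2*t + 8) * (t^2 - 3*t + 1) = -4*t^5 + 9*t^4 + 7*t^3 - t^2 - 22*t + 8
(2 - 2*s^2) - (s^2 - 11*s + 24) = -3*s^2 + 11*s - 22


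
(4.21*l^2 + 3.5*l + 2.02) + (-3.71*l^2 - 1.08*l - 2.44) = 0.5*l^2 + 2.42*l - 0.42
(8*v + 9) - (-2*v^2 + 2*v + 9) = 2*v^2 + 6*v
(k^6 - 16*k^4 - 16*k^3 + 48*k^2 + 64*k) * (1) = k^6 - 16*k^4 - 16*k^3 + 48*k^2 + 64*k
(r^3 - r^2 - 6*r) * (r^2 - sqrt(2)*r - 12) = r^5 - sqrt(2)*r^4 - r^4 - 18*r^3 + sqrt(2)*r^3 + 6*sqrt(2)*r^2 + 12*r^2 + 72*r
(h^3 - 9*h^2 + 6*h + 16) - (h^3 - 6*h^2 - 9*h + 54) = -3*h^2 + 15*h - 38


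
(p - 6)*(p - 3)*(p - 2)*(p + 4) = p^4 - 7*p^3 - 8*p^2 + 108*p - 144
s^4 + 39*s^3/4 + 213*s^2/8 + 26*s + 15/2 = (s + 1/2)*(s + 5/4)*(s + 2)*(s + 6)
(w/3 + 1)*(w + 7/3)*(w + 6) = w^3/3 + 34*w^2/9 + 13*w + 14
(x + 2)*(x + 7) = x^2 + 9*x + 14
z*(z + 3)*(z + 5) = z^3 + 8*z^2 + 15*z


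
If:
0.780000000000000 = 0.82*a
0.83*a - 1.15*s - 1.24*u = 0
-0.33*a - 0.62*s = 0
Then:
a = 0.95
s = -0.51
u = 1.11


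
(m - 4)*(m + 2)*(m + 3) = m^3 + m^2 - 14*m - 24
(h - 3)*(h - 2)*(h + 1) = h^3 - 4*h^2 + h + 6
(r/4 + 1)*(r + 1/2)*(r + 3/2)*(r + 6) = r^4/4 + 3*r^3 + 179*r^2/16 + 111*r/8 + 9/2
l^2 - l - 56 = (l - 8)*(l + 7)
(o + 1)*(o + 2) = o^2 + 3*o + 2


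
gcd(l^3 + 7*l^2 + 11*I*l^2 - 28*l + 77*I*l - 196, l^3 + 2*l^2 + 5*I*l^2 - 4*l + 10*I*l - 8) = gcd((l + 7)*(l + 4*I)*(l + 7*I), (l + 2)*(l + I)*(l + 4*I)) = l + 4*I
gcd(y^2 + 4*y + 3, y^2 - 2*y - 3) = y + 1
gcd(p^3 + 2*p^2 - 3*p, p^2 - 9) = p + 3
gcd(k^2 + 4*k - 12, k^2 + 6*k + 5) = 1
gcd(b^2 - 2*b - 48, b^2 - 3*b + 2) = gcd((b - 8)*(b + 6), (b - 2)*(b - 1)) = 1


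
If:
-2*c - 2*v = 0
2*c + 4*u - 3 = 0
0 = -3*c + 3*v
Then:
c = 0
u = 3/4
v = 0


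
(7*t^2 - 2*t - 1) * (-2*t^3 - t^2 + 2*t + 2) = -14*t^5 - 3*t^4 + 18*t^3 + 11*t^2 - 6*t - 2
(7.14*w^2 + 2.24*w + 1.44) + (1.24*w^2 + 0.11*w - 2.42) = 8.38*w^2 + 2.35*w - 0.98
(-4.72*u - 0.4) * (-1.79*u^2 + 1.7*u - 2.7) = 8.4488*u^3 - 7.308*u^2 + 12.064*u + 1.08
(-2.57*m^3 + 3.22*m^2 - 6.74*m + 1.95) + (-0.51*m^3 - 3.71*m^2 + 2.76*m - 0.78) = -3.08*m^3 - 0.49*m^2 - 3.98*m + 1.17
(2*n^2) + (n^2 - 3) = 3*n^2 - 3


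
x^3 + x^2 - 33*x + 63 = (x - 3)^2*(x + 7)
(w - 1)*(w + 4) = w^2 + 3*w - 4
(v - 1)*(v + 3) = v^2 + 2*v - 3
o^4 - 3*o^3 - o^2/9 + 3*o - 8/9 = (o - 8/3)*(o - 1)*(o - 1/3)*(o + 1)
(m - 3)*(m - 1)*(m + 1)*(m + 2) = m^4 - m^3 - 7*m^2 + m + 6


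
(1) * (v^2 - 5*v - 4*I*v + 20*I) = v^2 - 5*v - 4*I*v + 20*I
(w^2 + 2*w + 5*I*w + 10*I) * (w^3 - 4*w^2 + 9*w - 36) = w^5 - 2*w^4 + 5*I*w^4 + w^3 - 10*I*w^3 - 18*w^2 + 5*I*w^2 - 72*w - 90*I*w - 360*I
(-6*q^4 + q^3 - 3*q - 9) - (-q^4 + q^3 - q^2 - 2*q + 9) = -5*q^4 + q^2 - q - 18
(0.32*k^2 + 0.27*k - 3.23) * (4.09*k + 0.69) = 1.3088*k^3 + 1.3251*k^2 - 13.0244*k - 2.2287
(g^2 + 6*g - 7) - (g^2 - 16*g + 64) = 22*g - 71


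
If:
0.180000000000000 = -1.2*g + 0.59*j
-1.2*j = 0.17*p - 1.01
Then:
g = 0.263819444444444 - 0.0696527777777778*p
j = 0.841666666666667 - 0.141666666666667*p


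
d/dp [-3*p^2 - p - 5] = -6*p - 1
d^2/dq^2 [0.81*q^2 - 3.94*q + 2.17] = 1.62000000000000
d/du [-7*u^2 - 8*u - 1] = -14*u - 8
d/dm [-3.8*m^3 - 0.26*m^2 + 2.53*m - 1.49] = -11.4*m^2 - 0.52*m + 2.53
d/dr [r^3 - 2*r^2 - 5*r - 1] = 3*r^2 - 4*r - 5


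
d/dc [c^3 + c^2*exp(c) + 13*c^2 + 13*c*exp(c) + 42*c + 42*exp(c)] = c^2*exp(c) + 3*c^2 + 15*c*exp(c) + 26*c + 55*exp(c) + 42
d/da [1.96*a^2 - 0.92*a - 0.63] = 3.92*a - 0.92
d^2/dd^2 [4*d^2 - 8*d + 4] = 8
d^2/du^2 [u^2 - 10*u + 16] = 2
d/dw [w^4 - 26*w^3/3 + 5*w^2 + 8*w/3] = 4*w^3 - 26*w^2 + 10*w + 8/3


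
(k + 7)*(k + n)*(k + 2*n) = k^3 + 3*k^2*n + 7*k^2 + 2*k*n^2 + 21*k*n + 14*n^2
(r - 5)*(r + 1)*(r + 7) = r^3 + 3*r^2 - 33*r - 35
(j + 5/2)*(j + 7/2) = j^2 + 6*j + 35/4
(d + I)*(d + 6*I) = d^2 + 7*I*d - 6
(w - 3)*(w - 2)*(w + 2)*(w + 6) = w^4 + 3*w^3 - 22*w^2 - 12*w + 72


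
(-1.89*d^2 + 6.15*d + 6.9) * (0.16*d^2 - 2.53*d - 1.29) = -0.3024*d^4 + 5.7657*d^3 - 12.0174*d^2 - 25.3905*d - 8.901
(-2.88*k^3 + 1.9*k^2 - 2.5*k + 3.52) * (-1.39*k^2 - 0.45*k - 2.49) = 4.0032*k^5 - 1.345*k^4 + 9.7912*k^3 - 8.4988*k^2 + 4.641*k - 8.7648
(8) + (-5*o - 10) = -5*o - 2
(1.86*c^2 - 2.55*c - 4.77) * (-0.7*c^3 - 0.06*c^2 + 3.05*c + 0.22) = -1.302*c^5 + 1.6734*c^4 + 9.165*c^3 - 7.0821*c^2 - 15.1095*c - 1.0494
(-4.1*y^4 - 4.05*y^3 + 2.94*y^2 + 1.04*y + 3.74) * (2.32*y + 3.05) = -9.512*y^5 - 21.901*y^4 - 5.5317*y^3 + 11.3798*y^2 + 11.8488*y + 11.407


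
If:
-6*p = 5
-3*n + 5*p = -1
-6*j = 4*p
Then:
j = 5/9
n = -19/18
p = -5/6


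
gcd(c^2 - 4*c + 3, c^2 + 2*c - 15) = c - 3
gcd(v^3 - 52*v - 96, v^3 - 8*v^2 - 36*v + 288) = v^2 - 2*v - 48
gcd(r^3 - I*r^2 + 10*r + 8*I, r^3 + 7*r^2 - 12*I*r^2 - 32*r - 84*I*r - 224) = r - 4*I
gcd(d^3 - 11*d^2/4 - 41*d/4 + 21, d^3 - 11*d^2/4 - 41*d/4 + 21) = d^3 - 11*d^2/4 - 41*d/4 + 21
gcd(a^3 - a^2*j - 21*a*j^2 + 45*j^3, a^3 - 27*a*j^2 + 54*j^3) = a^2 - 6*a*j + 9*j^2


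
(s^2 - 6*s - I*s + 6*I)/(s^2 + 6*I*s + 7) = (s - 6)/(s + 7*I)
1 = 1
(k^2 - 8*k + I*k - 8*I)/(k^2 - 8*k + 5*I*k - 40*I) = (k + I)/(k + 5*I)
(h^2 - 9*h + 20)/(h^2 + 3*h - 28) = (h - 5)/(h + 7)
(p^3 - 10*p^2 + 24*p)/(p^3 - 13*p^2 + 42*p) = (p - 4)/(p - 7)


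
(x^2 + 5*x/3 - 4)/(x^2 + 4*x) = (x^2 + 5*x/3 - 4)/(x*(x + 4))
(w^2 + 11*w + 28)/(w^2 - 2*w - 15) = (w^2 + 11*w + 28)/(w^2 - 2*w - 15)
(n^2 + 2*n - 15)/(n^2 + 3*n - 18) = (n + 5)/(n + 6)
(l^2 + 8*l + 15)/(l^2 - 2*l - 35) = (l + 3)/(l - 7)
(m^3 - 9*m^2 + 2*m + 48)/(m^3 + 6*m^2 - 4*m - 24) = (m^2 - 11*m + 24)/(m^2 + 4*m - 12)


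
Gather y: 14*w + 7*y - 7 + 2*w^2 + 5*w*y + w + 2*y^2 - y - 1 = 2*w^2 + 15*w + 2*y^2 + y*(5*w + 6) - 8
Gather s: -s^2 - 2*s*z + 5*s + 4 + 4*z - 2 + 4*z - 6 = -s^2 + s*(5 - 2*z) + 8*z - 4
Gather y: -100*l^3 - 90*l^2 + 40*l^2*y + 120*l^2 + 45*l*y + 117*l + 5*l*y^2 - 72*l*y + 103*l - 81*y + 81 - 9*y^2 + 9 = -100*l^3 + 30*l^2 + 220*l + y^2*(5*l - 9) + y*(40*l^2 - 27*l - 81) + 90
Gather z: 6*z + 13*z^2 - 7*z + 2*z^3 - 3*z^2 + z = 2*z^3 + 10*z^2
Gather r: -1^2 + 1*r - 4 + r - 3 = 2*r - 8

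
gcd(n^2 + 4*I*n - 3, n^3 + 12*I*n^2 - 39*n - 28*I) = n + I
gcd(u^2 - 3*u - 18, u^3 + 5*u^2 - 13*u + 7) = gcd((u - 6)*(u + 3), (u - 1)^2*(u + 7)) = 1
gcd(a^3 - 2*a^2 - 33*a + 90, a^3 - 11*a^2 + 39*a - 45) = a^2 - 8*a + 15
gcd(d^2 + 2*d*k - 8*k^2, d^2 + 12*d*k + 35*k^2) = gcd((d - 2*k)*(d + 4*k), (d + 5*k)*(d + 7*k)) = 1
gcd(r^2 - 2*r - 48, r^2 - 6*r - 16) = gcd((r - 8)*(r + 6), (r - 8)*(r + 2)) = r - 8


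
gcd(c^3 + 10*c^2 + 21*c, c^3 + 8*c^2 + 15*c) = c^2 + 3*c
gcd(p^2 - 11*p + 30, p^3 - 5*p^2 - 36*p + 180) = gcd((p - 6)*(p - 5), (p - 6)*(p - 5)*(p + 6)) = p^2 - 11*p + 30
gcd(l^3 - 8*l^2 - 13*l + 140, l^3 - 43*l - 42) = l - 7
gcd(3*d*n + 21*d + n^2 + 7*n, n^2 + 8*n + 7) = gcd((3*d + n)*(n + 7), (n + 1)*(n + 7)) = n + 7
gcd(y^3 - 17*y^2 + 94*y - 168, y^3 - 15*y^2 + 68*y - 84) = y^2 - 13*y + 42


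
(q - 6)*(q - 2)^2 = q^3 - 10*q^2 + 28*q - 24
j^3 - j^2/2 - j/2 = j*(j - 1)*(j + 1/2)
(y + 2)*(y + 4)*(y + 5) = y^3 + 11*y^2 + 38*y + 40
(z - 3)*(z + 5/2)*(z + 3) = z^3 + 5*z^2/2 - 9*z - 45/2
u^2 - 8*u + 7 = (u - 7)*(u - 1)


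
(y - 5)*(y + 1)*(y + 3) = y^3 - y^2 - 17*y - 15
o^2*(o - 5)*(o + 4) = o^4 - o^3 - 20*o^2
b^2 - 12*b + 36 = (b - 6)^2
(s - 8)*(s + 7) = s^2 - s - 56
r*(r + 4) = r^2 + 4*r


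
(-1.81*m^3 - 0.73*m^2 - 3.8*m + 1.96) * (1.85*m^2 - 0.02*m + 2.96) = -3.3485*m^5 - 1.3143*m^4 - 12.373*m^3 + 1.5412*m^2 - 11.2872*m + 5.8016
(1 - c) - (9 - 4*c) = 3*c - 8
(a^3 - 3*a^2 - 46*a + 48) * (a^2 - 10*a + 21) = a^5 - 13*a^4 + 5*a^3 + 445*a^2 - 1446*a + 1008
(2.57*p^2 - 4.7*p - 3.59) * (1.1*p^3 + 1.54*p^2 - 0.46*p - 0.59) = 2.827*p^5 - 1.2122*p^4 - 12.3692*p^3 - 4.8829*p^2 + 4.4244*p + 2.1181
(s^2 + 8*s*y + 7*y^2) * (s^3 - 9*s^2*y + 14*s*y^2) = s^5 - s^4*y - 51*s^3*y^2 + 49*s^2*y^3 + 98*s*y^4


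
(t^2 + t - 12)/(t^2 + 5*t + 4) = (t - 3)/(t + 1)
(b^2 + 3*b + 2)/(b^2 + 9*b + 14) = (b + 1)/(b + 7)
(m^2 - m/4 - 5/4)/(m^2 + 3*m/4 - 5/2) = (m + 1)/(m + 2)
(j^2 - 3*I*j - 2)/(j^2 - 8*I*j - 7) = (j - 2*I)/(j - 7*I)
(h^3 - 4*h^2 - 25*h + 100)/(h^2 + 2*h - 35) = (h^2 + h - 20)/(h + 7)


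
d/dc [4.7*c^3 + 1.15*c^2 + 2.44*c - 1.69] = 14.1*c^2 + 2.3*c + 2.44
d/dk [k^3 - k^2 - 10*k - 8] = 3*k^2 - 2*k - 10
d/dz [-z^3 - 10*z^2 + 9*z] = -3*z^2 - 20*z + 9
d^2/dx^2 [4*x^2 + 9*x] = 8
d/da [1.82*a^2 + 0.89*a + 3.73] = 3.64*a + 0.89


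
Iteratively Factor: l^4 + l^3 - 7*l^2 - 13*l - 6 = (l + 2)*(l^3 - l^2 - 5*l - 3) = (l + 1)*(l + 2)*(l^2 - 2*l - 3) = (l - 3)*(l + 1)*(l + 2)*(l + 1)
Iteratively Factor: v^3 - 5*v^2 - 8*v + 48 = (v - 4)*(v^2 - v - 12) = (v - 4)^2*(v + 3)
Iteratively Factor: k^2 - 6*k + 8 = (k - 4)*(k - 2)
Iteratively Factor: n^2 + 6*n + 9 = (n + 3)*(n + 3)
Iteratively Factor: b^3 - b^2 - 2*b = (b - 2)*(b^2 + b) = (b - 2)*(b + 1)*(b)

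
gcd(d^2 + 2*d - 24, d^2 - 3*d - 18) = 1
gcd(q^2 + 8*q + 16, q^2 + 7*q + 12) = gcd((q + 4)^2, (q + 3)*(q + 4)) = q + 4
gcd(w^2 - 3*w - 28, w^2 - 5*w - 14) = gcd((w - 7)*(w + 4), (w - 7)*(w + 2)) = w - 7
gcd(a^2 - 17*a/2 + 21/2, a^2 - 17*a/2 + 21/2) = a^2 - 17*a/2 + 21/2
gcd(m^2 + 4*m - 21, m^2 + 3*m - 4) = 1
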